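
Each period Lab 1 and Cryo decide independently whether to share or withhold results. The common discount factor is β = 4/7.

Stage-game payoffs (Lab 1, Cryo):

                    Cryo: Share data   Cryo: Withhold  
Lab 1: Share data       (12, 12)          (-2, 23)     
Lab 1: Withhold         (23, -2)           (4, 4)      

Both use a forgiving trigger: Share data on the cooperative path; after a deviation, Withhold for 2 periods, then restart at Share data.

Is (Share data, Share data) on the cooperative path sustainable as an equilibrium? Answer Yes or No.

Comparing payoff streams over the 3 periods until play realigns: cooperate → 12(1+β+…+β^2); deviate → 23 + 4(β+…+β^2).
Cooperation is sustained iff (12−4)(β+…+β^2) ≥ 23−12.
β+…+β^2 = 4/7·(1−(4/7)^2)/(1−4/7) = 0.8980, and (23−12)/(12−4) = 1.3750.
0.8980 < 1.3750, so cooperation is not sustainable.

No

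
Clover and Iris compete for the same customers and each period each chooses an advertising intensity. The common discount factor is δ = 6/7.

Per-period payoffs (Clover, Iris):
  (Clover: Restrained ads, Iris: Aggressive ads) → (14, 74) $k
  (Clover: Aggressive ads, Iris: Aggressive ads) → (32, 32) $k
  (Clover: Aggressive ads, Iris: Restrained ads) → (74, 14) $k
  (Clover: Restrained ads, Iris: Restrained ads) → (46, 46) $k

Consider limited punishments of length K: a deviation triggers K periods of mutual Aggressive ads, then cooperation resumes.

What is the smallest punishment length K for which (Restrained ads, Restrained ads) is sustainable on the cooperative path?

3

No profitable deviation requires (46−32)(δ+…+δ^K) ≥ 74−46, i.e. δ+…+δ^K ≥ 2 ≈ 2.0000.
With δ = 6/7, the partial sums are K=1: 0.8571, K=2: 1.5918, K=3: 2.2216.
K = 3 is the first length at which the sum reaches 2.0000.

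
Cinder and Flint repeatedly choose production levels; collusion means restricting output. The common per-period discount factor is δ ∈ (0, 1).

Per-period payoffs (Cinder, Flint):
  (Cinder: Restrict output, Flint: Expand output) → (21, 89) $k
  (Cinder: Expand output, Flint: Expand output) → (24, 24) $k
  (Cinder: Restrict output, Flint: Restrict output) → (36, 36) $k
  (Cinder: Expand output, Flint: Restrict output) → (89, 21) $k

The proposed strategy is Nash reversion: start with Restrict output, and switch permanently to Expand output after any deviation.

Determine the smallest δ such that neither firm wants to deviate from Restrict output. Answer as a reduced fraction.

36/(1−δ) ≥ 89 + 24δ/(1−δ)
36 ≥ 89 − 65δ
δ ≥ 53/65.

53/65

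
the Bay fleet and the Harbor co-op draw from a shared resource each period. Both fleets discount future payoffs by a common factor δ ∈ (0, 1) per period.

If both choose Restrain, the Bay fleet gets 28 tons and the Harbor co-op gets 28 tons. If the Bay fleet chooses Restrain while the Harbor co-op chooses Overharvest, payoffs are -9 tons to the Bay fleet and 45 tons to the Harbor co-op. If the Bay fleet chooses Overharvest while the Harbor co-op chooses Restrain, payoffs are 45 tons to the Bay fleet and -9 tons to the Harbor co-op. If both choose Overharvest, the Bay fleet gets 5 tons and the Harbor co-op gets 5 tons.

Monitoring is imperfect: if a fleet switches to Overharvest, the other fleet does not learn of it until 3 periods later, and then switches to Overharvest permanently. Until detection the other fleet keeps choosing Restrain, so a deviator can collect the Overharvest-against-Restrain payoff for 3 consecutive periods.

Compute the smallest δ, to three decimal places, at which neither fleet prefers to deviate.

0.752

The best deviation is to choose Overharvest for all 3 undetected periods, earning 45 each, then 5 forever once detected.
Deviation value: 45(1−δ^3)/(1−δ) + 5δ^3/(1−δ); cooperation value: 28/(1−δ).
IC: 28 ≥ 45(1−δ^3) + 5δ^3 = 45 − 40δ^3.
So δ^3 ≥ 17/40, giving δ ≥ (17/40)^(1/3) ≈ 0.752.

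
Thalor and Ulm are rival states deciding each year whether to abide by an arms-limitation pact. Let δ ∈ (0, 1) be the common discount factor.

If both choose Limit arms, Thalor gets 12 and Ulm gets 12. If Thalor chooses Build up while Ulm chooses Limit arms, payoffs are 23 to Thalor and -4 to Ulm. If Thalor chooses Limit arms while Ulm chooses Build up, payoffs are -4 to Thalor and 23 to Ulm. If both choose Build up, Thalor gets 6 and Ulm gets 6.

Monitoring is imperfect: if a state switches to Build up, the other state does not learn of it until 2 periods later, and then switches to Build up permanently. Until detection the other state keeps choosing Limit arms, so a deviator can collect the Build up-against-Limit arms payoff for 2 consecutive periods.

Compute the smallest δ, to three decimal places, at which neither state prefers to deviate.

The best deviation is to choose Build up for all 2 undetected periods, earning 23 each, then 6 forever once detected.
Deviation value: 23(1−δ^2)/(1−δ) + 6δ^2/(1−δ); cooperation value: 12/(1−δ).
IC: 12 ≥ 23(1−δ^2) + 6δ^2 = 23 − 17δ^2.
So δ^2 ≥ 11/17, giving δ ≥ (11/17)^(1/2) ≈ 0.804.

0.804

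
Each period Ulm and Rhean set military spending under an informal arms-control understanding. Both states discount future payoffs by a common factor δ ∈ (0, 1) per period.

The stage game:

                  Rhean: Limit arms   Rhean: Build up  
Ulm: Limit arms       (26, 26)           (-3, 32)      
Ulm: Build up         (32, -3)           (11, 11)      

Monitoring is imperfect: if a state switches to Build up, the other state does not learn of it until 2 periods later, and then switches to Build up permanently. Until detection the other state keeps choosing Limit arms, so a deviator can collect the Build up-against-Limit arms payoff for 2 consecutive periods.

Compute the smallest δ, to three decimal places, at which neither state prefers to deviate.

0.535

Deviating for the 2 undetected periods gains 32−26 = 6 per period over cooperation, then loses 26−11 = 15 per period forever once punishment starts.
Gain: 6(1 + δ + … + δ^1); loss: 15·δ^2/(1−δ).
No profitable deviation ⇔ 6(1−δ^2) ≤ 15·δ^2, i.e. δ^2 ≥ 6/(6+15) = 2/7.
Hence δ ≥ (2/7)^(1/2) ≈ 0.535.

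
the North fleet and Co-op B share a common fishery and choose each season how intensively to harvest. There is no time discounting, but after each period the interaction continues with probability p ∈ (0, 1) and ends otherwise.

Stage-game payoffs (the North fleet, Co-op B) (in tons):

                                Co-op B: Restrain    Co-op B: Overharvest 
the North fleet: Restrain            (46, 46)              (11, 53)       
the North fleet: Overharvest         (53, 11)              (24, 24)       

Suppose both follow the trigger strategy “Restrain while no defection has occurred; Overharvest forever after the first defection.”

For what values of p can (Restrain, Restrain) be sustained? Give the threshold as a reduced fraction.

With no time discounting, the continuation probability p plays the role of the discount factor.
Grim-trigger IC: 46/(1−p) ≥ 53 + 24p/(1−p) ⇒ p ≥ (53−46)/(53−24) = 7/29.

7/29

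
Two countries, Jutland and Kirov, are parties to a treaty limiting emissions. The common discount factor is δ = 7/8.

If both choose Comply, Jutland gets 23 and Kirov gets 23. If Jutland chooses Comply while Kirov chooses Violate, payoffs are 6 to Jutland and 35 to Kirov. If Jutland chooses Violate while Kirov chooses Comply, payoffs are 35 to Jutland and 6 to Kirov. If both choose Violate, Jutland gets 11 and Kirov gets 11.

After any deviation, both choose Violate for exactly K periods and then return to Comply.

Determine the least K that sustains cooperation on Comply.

Need Σ_{k=1}^{K} δ^k ≥ (35−23)/(23−11) = 1.0000 at δ = 7/8.
At K = 1 the sum is 0.8750 < 1.0000; at K = 2 it is 1.6406 ≥ 1.0000.
So the minimum punishment length is K = 2.

2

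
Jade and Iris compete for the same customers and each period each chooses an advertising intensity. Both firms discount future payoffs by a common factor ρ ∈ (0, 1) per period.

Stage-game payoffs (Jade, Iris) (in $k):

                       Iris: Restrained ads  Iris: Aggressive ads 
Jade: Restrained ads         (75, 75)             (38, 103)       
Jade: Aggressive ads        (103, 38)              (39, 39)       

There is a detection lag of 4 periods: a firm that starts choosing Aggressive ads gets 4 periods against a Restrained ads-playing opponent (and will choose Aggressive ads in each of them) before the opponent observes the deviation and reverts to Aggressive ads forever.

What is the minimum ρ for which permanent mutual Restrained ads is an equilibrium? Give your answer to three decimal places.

0.813

Deviating for the 4 undetected periods gains 103−75 = 28 per period over cooperation, then loses 75−39 = 36 per period forever once punishment starts.
Gain: 28(1 + ρ + … + ρ^3); loss: 36·ρ^4/(1−ρ).
No profitable deviation ⇔ 28(1−ρ^4) ≤ 36·ρ^4, i.e. ρ^4 ≥ 28/(28+36) = 7/16.
Hence ρ ≥ (7/16)^(1/4) ≈ 0.813.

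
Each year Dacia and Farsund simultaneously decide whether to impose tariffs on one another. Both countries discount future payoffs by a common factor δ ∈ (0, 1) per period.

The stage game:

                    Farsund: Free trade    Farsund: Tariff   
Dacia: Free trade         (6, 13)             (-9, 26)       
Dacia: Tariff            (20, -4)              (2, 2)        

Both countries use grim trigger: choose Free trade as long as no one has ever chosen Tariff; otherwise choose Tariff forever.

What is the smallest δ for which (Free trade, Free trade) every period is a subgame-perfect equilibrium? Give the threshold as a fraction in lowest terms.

Dacia's threshold: (20−6)/(20−2) = 7/9.
Farsund's threshold: (26−13)/(26−2) = 13/24.
7/9 > 13/24, so Dacia binds and δ* = 7/9.

7/9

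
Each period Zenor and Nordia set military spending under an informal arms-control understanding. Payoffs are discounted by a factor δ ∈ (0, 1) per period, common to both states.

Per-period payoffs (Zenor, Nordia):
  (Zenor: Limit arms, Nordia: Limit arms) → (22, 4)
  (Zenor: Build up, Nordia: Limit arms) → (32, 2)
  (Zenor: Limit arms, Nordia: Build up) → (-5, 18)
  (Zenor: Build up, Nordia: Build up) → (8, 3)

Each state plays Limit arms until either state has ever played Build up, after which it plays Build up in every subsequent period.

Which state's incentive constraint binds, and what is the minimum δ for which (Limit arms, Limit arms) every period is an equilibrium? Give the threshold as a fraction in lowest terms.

Zenor: cooperation gives 22 each period; deviation gives 32 once then 8 forever.
  22/(1−δ) ≥ 32 + 8δ/(1−δ) ⇒ δ ≥ 10/24 = 5/12.
Nordia: cooperation gives 4 each period; deviation gives 18 once then 3 forever.
  δ ≥ 14/15.
Both must hold, so the binding constraint is Nordia's: δ ≥ 14/15.

Nordia; δ ≥ 14/15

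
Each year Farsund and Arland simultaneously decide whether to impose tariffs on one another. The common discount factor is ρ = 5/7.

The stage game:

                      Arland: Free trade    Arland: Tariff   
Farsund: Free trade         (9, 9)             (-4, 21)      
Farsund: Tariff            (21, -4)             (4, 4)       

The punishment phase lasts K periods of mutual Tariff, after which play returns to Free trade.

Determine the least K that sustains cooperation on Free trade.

10

No profitable deviation requires (9−4)(ρ+…+ρ^K) ≥ 21−9, i.e. ρ+…+ρ^K ≥ 12/5 ≈ 2.4000.
With ρ = 5/7, the partial sums are K=1: 0.7143, K=2: 1.2245, …, K=8: 2.3306, K=9: 2.3790, K=10: 2.4136.
K = 10 is the first length at which the sum reaches 2.4000.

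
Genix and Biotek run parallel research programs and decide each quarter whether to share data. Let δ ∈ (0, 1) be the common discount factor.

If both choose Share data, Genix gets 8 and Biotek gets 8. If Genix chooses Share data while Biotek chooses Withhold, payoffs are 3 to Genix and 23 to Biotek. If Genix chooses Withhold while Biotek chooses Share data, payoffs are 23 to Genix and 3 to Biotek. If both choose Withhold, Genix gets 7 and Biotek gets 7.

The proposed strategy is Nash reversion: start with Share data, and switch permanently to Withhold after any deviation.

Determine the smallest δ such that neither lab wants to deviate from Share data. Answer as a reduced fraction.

One-period gain from deviating is 23 − 8 = 15. The loss is 8 − 7 = 1 in every subsequent period, with present value 1·δ/(1−δ).
Deviation is unprofitable when 1·δ/(1−δ) ≥ 15, i.e. δ/(1−δ) ≥ 15.
Equivalently δ ≥ 15/(15+1) = 15/16.

15/16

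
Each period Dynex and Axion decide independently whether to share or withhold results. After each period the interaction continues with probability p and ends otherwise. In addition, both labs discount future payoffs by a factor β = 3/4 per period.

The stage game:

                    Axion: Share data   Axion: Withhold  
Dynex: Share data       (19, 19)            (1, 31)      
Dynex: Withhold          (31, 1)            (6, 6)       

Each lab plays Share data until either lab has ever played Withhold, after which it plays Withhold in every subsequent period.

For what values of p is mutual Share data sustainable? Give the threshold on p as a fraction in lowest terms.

With continuation probability p and discount β, the effective per-period discount factor is βp.
Grim-trigger IC: βp ≥ (31−19)/(31−6) = 12/25.
So p ≥ (12/25)/(3/4) = 16/25.

16/25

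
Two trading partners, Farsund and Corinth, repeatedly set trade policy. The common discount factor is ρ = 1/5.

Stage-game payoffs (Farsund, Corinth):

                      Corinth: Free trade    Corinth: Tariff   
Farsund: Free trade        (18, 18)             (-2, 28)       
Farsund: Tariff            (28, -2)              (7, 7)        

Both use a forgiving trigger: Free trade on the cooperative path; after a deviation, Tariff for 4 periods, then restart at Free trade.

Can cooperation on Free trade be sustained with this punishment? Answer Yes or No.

IC: ρ+…+ρ^4 ≥ (28−18)/(18−7) = 10/11.
At ρ = 1/5: partial sum = 0.2496 < 0.9091. Cooperation not sustainable.

No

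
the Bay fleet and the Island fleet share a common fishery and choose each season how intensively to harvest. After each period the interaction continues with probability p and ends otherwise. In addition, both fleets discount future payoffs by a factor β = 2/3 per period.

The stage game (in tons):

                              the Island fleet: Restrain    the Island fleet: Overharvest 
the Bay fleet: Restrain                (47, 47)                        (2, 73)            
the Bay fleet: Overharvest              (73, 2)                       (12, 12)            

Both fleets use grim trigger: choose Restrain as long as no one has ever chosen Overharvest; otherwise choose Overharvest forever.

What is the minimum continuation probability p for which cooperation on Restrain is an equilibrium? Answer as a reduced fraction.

39/61

With continuation probability p and discount β, the effective per-period discount factor is βp.
Grim-trigger IC: βp ≥ (73−47)/(73−12) = 26/61.
So p ≥ (26/61)/(2/3) = 39/61.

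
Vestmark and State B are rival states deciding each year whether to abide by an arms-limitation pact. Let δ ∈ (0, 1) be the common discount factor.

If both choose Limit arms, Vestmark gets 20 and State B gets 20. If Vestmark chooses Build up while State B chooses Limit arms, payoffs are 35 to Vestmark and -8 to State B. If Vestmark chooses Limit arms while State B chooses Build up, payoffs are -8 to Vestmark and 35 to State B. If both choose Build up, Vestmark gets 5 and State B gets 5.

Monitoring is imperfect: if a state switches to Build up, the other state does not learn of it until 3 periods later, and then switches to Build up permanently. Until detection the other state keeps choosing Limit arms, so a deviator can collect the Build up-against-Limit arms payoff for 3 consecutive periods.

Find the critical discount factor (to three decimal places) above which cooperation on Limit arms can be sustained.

0.794

The best deviation is to choose Build up for all 3 undetected periods, earning 35 each, then 5 forever once detected.
Deviation value: 35(1−δ^3)/(1−δ) + 5δ^3/(1−δ); cooperation value: 20/(1−δ).
IC: 20 ≥ 35(1−δ^3) + 5δ^3 = 35 − 30δ^3.
So δ^3 ≥ 15/30 = 1/2, giving δ ≥ (1/2)^(1/3) ≈ 0.794.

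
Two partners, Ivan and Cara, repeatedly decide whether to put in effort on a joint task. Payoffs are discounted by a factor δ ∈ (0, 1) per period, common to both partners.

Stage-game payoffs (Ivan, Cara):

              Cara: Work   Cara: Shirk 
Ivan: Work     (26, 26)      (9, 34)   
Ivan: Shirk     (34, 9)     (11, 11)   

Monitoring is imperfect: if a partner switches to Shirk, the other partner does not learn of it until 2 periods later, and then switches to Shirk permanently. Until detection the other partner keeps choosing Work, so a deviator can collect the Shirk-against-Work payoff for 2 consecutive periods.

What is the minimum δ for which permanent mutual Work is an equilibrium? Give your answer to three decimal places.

The best deviation is to choose Shirk for all 2 undetected periods, earning 34 each, then 11 forever once detected.
Deviation value: 34(1−δ^2)/(1−δ) + 11δ^2/(1−δ); cooperation value: 26/(1−δ).
IC: 26 ≥ 34(1−δ^2) + 11δ^2 = 34 − 23δ^2.
So δ^2 ≥ 8/23, giving δ ≥ (8/23)^(1/2) ≈ 0.590.

0.590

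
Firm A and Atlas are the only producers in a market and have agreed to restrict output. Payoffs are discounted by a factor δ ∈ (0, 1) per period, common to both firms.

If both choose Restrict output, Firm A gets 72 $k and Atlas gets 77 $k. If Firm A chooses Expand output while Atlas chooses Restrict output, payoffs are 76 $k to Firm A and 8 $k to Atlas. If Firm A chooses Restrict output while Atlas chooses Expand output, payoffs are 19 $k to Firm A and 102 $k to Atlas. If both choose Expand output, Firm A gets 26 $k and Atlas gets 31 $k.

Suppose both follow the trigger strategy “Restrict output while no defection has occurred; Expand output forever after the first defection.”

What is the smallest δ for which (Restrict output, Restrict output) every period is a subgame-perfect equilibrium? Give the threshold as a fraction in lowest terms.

Firm A: cooperation gives 72 each period; deviation gives 76 once then 26 forever.
  72/(1−δ) ≥ 76 + 26δ/(1−δ) ⇒ δ ≥ 4/50 = 2/25.
Atlas: cooperation gives 77 each period; deviation gives 102 once then 31 forever.
  δ ≥ 25/71.
Both must hold, so the binding constraint is Atlas's: δ ≥ 25/71.

25/71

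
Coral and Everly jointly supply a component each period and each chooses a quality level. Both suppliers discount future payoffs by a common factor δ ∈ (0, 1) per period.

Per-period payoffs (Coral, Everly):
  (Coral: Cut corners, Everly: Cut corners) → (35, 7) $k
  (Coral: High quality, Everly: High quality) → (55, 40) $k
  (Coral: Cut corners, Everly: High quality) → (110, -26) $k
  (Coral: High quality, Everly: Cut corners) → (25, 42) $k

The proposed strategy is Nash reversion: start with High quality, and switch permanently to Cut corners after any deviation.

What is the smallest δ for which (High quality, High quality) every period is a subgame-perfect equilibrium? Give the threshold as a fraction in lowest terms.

For Coral: deviation gain 110−55 = 55, per-period punishment loss 55−35 = 20. IC gives δ ≥ 55/75 = 11/15.
For Everly: gain 2, loss 33 per period, so δ ≥ 2/35.
The tighter constraint is Coral's, so cooperation needs δ ≥ 11/15.

11/15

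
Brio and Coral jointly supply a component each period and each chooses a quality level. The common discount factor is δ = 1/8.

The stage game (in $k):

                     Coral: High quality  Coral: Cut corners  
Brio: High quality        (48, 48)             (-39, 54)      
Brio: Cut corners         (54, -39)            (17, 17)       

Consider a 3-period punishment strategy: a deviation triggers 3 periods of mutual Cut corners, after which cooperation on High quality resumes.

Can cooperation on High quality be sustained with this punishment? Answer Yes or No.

Comparing payoff streams over the 4 periods until play realigns: cooperate → 48(1+δ+…+δ^3); deviate → 54 + 17(δ+…+δ^3).
Cooperation is sustained iff (48−17)(δ+…+δ^3) ≥ 54−48.
δ+…+δ^3 = 1/8·(1−(1/8)^3)/(1−1/8) = 0.1426, and (54−48)/(48−17) = 0.1935.
0.1426 < 0.1935, so cooperation is not sustainable.

No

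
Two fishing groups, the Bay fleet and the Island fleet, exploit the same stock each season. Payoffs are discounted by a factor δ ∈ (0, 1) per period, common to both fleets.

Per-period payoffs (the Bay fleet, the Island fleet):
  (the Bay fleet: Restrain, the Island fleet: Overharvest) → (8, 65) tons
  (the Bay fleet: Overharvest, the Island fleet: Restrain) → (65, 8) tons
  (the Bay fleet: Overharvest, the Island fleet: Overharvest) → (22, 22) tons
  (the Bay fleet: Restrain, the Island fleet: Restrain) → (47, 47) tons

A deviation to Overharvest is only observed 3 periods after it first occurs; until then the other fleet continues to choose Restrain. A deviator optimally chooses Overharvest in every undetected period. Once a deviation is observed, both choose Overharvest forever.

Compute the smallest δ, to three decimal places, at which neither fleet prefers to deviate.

The best deviation is to choose Overharvest for all 3 undetected periods, earning 65 each, then 22 forever once detected.
Deviation value: 65(1−δ^3)/(1−δ) + 22δ^3/(1−δ); cooperation value: 47/(1−δ).
IC: 47 ≥ 65(1−δ^3) + 22δ^3 = 65 − 43δ^3.
So δ^3 ≥ 18/43, giving δ ≥ (18/43)^(1/3) ≈ 0.748.

0.748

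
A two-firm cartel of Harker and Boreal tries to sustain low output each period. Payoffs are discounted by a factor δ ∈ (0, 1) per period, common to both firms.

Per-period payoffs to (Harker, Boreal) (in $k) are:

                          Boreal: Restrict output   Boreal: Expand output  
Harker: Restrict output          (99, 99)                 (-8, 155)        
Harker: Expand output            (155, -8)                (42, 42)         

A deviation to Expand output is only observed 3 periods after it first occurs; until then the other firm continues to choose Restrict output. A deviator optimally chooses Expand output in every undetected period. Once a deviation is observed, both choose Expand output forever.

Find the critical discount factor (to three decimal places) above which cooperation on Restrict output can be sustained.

0.791

A deviator earns 155 for 3 periods, then 42 forever; cooperating earns 99 forever. Multiplying the IC by (1−δ):
99 ≥ 155(1−δ^3) + 42δ^3, so 113·δ^3 ≥ 56 and δ^3 ≥ 56/113.
δ ≥ (56/113)^(1/3) ≈ 0.791.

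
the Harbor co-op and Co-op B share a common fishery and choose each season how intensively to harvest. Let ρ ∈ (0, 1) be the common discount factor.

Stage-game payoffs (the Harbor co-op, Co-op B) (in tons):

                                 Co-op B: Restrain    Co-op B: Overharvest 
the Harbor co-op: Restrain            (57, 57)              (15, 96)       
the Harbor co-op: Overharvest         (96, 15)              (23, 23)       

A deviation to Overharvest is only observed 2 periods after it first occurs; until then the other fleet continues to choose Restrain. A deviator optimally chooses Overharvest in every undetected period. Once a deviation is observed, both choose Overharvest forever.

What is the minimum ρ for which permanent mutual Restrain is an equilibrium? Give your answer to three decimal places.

0.731

A deviator earns 96 for 2 periods, then 23 forever; cooperating earns 57 forever. Multiplying the IC by (1−ρ):
57 ≥ 96(1−ρ^2) + 23ρ^2, so 73·ρ^2 ≥ 39 and ρ^2 ≥ 39/73.
ρ ≥ (39/73)^(1/2) ≈ 0.731.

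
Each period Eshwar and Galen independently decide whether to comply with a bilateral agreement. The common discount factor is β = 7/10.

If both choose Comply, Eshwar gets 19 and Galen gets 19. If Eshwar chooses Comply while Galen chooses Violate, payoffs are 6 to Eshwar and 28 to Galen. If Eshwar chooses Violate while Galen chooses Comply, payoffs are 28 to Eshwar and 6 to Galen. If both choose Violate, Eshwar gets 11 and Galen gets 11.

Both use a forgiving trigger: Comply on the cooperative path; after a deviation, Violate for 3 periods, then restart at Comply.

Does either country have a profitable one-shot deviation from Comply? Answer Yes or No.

No

Comparing payoff streams over the 4 periods until play realigns: cooperate → 19(1+β+…+β^3); deviate → 28 + 11(β+…+β^3).
Cooperation is sustained iff (19−11)(β+…+β^3) ≥ 28−19.
β+…+β^3 = 7/10·(1−(7/10)^3)/(1−7/10) = 1.5330, and (28−19)/(19−11) = 1.1250.
1.5330 ≥ 1.1250, so cooperation is sustainable.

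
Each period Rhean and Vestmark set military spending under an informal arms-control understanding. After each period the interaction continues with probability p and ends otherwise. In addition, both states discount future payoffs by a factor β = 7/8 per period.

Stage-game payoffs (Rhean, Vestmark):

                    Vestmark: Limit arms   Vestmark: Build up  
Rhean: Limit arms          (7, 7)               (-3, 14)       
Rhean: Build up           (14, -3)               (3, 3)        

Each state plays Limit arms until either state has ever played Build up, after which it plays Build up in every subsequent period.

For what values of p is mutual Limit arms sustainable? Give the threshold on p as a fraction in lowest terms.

8/11

Expected continuation weight on next period's payoff is β·p = 7/8·p, which plays the role of the discount factor.
Cooperation requires 7/8·p ≥ (14−7)/(14−3) = 7/11, hence p ≥ 8/11.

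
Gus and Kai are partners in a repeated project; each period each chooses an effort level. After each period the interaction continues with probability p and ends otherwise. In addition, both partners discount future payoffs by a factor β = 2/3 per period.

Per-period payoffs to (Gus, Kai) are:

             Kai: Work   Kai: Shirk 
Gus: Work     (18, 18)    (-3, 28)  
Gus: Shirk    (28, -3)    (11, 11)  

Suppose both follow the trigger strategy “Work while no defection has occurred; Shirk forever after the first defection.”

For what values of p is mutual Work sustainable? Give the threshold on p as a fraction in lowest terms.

Expected continuation weight on next period's payoff is β·p = 2/3·p, which plays the role of the discount factor.
Cooperation requires 2/3·p ≥ (28−18)/(28−11) = 10/17, hence p ≥ 15/17.

15/17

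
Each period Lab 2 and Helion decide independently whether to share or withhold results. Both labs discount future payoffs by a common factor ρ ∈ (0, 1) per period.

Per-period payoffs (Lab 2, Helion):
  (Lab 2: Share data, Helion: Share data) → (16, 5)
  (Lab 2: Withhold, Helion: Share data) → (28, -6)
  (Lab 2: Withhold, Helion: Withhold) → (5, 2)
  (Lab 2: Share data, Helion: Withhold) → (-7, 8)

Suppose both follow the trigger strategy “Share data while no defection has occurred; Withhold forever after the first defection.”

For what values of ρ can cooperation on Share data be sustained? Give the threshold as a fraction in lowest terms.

Lab 2's threshold: (28−16)/(28−5) = 12/23.
Helion's threshold: (8−5)/(8−2) = 1/2.
12/23 > 1/2, so Lab 2 binds and ρ* = 12/23.

12/23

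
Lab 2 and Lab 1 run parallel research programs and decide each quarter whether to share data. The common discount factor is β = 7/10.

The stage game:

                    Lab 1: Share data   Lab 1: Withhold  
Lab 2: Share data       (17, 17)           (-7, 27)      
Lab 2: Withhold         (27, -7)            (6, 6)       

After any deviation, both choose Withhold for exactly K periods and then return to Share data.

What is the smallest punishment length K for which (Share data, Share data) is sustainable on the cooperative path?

No profitable deviation requires (17−6)(β+…+β^K) ≥ 27−17, i.e. β+…+β^K ≥ 10/11 ≈ 0.9091.
With β = 7/10, the partial sums are K=1: 0.7000, K=2: 1.1900.
K = 2 is the first length at which the sum reaches 0.9091.

2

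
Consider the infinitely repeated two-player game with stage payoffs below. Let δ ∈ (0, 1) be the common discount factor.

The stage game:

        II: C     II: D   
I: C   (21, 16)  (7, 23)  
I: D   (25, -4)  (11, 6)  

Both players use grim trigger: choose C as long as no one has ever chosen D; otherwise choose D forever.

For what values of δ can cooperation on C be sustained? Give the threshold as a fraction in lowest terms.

7/17

I's threshold: (25−21)/(25−11) = 2/7.
II's threshold: (23−16)/(23−6) = 7/17.
2/7 < 7/17, so II binds and δ* = 7/17.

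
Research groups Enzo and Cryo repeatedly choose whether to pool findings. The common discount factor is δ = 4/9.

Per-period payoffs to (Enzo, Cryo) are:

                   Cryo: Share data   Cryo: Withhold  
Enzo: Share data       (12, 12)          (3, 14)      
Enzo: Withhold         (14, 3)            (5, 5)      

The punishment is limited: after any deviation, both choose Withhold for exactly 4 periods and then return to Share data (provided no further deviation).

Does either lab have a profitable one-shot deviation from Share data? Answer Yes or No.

IC: δ+…+δ^4 ≥ (14−12)/(12−5) = 2/7.
At δ = 4/9: partial sum = 0.7688 ≥ 0.2857. Cooperation sustainable.

No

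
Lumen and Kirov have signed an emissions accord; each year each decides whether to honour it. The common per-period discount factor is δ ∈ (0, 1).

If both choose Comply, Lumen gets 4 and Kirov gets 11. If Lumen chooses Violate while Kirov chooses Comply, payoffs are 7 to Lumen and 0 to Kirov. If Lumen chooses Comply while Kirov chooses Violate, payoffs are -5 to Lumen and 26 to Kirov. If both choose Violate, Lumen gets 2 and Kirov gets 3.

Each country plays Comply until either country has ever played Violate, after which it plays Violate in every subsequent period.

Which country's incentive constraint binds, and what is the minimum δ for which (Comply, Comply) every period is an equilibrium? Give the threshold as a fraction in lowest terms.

Kirov; δ ≥ 15/23

Lumen: cooperation gives 4 each period; deviation gives 7 once then 2 forever.
  4/(1−δ) ≥ 7 + 2δ/(1−δ) ⇒ δ ≥ 3/5.
Kirov: cooperation gives 11 each period; deviation gives 26 once then 3 forever.
  δ ≥ 15/23.
Both must hold, so the binding constraint is Kirov's: δ ≥ 15/23.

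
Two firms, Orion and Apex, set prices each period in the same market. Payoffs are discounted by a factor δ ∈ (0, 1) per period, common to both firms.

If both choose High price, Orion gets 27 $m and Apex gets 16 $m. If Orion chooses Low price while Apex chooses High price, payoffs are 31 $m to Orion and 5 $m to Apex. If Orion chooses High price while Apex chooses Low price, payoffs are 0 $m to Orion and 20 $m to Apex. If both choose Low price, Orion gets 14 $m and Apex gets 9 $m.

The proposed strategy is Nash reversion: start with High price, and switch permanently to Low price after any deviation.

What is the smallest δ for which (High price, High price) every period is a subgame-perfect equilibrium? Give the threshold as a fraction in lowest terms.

For Orion: deviation gain 31−27 = 4, per-period punishment loss 27−14 = 13. IC gives δ ≥ 4/17.
For Apex: gain 4, loss 7 per period, so δ ≥ 4/11.
The tighter constraint is Apex's, so cooperation needs δ ≥ 4/11.

4/11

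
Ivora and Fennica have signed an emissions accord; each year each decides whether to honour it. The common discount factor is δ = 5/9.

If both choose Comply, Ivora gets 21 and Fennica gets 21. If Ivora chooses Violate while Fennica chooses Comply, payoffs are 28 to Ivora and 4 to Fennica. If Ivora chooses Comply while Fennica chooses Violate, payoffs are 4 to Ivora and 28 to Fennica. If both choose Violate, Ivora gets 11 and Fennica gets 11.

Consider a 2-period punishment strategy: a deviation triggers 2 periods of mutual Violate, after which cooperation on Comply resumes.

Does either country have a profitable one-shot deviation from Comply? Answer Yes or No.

A one-shot deviation gives 28 now, then 11 for 2 periods, then back to 21.
Gain from deviating: (28−21) today; loss: (21−11) in each of the next 2 periods.
No-deviation condition: (21−11)(δ+…+δ^2) ≥ 28−21, i.e. δ+…+δ^2 ≥ 7/10.
At δ = 5/9: δ+…+δ^2 = 0.8642 ≥ 0.7000.
So cooperation is sustainable.

No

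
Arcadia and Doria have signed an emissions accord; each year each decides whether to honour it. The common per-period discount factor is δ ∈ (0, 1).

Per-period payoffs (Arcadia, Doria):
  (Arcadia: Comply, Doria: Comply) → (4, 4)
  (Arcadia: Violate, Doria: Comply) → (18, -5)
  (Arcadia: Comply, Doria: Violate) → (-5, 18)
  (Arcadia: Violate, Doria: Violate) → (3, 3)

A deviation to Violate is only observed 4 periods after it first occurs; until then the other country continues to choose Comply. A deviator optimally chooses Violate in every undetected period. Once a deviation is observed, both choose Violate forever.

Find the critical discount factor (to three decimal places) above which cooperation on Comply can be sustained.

The best deviation is to choose Violate for all 4 undetected periods, earning 18 each, then 3 forever once detected.
Deviation value: 18(1−δ^4)/(1−δ) + 3δ^4/(1−δ); cooperation value: 4/(1−δ).
IC: 4 ≥ 18(1−δ^4) + 3δ^4 = 18 − 15δ^4.
So δ^4 ≥ 14/15, giving δ ≥ (14/15)^(1/4) ≈ 0.983.

0.983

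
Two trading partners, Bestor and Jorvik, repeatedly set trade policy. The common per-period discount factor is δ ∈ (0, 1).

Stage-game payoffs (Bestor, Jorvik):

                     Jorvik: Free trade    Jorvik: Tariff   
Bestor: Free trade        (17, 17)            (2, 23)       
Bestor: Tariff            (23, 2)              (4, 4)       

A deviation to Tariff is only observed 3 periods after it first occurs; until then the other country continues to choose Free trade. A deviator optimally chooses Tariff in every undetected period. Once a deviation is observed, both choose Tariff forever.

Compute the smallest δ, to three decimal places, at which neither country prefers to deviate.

The best deviation is to choose Tariff for all 3 undetected periods, earning 23 each, then 4 forever once detected.
Deviation value: 23(1−δ^3)/(1−δ) + 4δ^3/(1−δ); cooperation value: 17/(1−δ).
IC: 17 ≥ 23(1−δ^3) + 4δ^3 = 23 − 19δ^3.
So δ^3 ≥ 6/19, giving δ ≥ (6/19)^(1/3) ≈ 0.681.

0.681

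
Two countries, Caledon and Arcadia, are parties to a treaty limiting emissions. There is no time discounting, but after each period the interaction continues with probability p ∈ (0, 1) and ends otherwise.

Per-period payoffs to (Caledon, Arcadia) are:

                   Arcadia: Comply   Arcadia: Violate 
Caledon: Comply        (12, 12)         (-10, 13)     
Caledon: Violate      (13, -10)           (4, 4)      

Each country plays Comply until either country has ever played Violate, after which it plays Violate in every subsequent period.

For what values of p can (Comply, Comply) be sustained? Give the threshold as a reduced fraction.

1/9

Expected cooperation value is 12 + p·12 + p²·12 + … = 12/(1−p); deviation gives 13 + p·4/(1−p).
12 ≥ 13(1−p) + 4p ⇒ 9p ≥ 1 ⇒ p ≥ 1/9.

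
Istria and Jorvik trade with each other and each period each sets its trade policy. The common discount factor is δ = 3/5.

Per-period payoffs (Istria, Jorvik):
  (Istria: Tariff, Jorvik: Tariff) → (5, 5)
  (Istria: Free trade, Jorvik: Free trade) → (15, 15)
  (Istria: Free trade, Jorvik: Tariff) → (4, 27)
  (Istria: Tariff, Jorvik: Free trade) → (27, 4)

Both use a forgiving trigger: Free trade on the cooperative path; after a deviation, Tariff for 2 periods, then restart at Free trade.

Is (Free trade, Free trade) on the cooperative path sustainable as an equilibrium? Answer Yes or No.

No

IC: δ+…+δ^2 ≥ (27−15)/(15−5) = 6/5.
At δ = 3/5: partial sum = 0.9600 < 1.2000. Cooperation not sustainable.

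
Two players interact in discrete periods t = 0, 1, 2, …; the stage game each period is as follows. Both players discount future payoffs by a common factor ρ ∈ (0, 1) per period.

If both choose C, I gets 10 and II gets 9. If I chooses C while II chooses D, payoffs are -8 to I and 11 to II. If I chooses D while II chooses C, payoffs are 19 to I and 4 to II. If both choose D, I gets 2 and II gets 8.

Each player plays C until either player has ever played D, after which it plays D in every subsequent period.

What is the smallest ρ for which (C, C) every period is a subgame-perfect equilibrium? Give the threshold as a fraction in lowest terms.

2/3

I's threshold: (19−10)/(19−2) = 9/17.
II's threshold: (11−9)/(11−8) = 2/3.
9/17 < 2/3, so II binds and ρ* = 2/3.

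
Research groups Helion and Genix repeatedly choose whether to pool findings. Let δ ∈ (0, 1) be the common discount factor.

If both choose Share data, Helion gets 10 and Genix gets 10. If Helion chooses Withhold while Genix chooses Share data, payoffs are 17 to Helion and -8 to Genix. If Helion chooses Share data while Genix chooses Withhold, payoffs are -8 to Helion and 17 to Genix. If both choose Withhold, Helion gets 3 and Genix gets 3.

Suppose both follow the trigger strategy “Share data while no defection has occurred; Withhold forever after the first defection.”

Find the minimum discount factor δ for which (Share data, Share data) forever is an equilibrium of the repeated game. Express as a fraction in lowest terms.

One-period gain from deviating is 17 − 10 = 7. The loss is 10 − 3 = 7 in every subsequent period, with present value 7·δ/(1−δ).
Deviation is unprofitable when 7·δ/(1−δ) ≥ 7, i.e. δ/(1−δ) ≥ 1.
Equivalently δ ≥ 7/(7+7) = 1/2.

1/2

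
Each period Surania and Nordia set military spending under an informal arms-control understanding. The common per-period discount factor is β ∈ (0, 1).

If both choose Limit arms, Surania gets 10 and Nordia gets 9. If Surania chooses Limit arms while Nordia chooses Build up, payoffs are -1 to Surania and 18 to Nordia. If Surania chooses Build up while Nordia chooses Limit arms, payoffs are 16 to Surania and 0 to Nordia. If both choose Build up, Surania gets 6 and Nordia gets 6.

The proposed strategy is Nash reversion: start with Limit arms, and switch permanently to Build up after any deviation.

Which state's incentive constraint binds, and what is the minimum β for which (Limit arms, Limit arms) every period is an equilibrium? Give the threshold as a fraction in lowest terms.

Nordia; β ≥ 3/4

Surania: cooperation gives 10 each period; deviation gives 16 once then 6 forever.
  10/(1−β) ≥ 16 + 6β/(1−β) ⇒ β ≥ 6/10 = 3/5.
Nordia: cooperation gives 9 each period; deviation gives 18 once then 6 forever.
  β ≥ 9/12 = 3/4.
Both must hold, so the binding constraint is Nordia's: β ≥ 3/4.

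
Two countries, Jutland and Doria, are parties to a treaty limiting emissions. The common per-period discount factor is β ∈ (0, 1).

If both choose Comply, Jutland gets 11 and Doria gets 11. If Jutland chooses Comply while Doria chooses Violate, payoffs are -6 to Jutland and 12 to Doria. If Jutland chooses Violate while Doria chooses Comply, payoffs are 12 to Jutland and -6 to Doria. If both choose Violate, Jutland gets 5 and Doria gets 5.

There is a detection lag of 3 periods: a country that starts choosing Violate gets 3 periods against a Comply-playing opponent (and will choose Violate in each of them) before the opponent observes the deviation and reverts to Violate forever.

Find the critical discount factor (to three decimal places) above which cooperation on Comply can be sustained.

Deviating for the 3 undetected periods gains 12−11 = 1 per period over cooperation, then loses 11−5 = 6 per period forever once punishment starts.
Gain: 1(1 + β + … + β^2); loss: 6·β^3/(1−β).
No profitable deviation ⇔ 1(1−β^3) ≤ 6·β^3, i.e. β^3 ≥ 1/(1+6) = 1/7.
Hence β ≥ (1/7)^(1/3) ≈ 0.523.

0.523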